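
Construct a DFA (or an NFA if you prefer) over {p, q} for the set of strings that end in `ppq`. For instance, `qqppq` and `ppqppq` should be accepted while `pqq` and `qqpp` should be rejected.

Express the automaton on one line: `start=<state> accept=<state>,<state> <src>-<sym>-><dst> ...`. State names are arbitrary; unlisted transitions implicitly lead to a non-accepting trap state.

start=A accept=D A-p->B A-q->A B-p->C B-q->A C-p->C C-q->D D-p->B D-q->A

Remember how much of `ppq` the current input suffix matches. State A means no match yet; B means the last symbol is `p`; C means the last 2 symbols are `pp`; D means the last 3 symbols are `ppq`. Only D accepts. On a mismatch, fall back to the longest proper suffix that is still a prefix of `ppq`.
       p  q 
>  A   B  A 
   B   C  A 
   C   C  D 
 * D   B  A 
(> = start, * = accepting)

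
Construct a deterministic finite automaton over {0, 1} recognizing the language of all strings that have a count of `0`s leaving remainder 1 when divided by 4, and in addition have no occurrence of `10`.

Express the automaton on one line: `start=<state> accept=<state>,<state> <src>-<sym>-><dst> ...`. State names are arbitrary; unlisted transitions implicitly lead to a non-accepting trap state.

start=q0 accept=q1,q4 q0-0->q1 q0-1->q2 q1-0->q3 q1-1->q4 q2-0->q2 q2-1->q2 q3-0->q5 q3-1->q2 q4-0->q2 q4-1->q4 q5-0->q0 q5-1->q2

Build one automaton per condition and run them in lockstep. The first has 4 states tracking the count of `0`s modulo 4; the second has 3 states tracking partial matches of the forbidden pattern `10`. A product state is a pair (one from each), accepting exactly when both do. Minimizing collapses redundant product states.
        0   1  
>  q0   q1  q2 
 * q1   q3  q4 
   q2   q2  q2 
   q3   q5  q2 
 * q4   q2  q4 
   q5   q0  q2 
(> = start, * = accepting)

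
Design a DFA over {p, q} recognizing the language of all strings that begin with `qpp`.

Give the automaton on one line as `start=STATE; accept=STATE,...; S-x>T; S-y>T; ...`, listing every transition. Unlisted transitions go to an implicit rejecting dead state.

start=A; accept=D; A-p>E; A-q>B; B-p>C; B-q>E; C-p>D; C-q>E; D-p>D; D-q>D; E-p>E; E-q>E

Check the first 3 symbols one by one: A through C record how many have matched `qpp` so far; any wrong symbol goes to the dead state E. After all 3 match we enter the accepting sink D.
A 5-state machine:
       p  q 
>  A   E  B 
   B   C  E 
   C   D  E 
 * D   D  D 
   E   E  E 
(> = start, * = accepting)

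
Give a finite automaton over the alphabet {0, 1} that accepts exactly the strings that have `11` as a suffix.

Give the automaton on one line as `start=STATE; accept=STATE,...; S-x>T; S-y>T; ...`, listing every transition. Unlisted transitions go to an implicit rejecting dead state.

start=S0; accept=S2; S0-0>S0; S0-1>S1; S1-0>S0; S1-1>S2; S2-0>S0; S2-1>S2

Let each state record the length of the longest suffix of the input read so far that is also a prefix of `11`. S1 means the last symbol is `1`; S2 means the last 2 symbols are `11`. Accept only at S2, where the string currently ends in `11`.
With 3 states:
        0   1  
>  S0   S0  S1 
   S1   S0  S2 
 * S2   S0  S2 
(> = start, * = accepting)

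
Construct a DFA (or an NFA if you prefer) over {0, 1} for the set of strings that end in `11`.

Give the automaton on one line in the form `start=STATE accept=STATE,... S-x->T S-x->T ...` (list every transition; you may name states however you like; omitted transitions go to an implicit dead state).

start=S0 accept=S2 S0-0->S0 S0-1->S1 S1-0->S0 S1-1->S2 S2-0->S0 S2-1->S2

Remember how much of `11` the current input suffix matches. State S0 means no match yet; S1 means the last symbol is `1`; S2 means the last 2 symbols are `11`. Only S2 accepts. On a mismatch, fall back to the longest proper suffix that is still a prefix of `11`.
3 states suffice.
        0   1  
>  S0   S0  S1 
   S1   S0  S2 
 * S2   S0  S2 
(> = start, * = accepting)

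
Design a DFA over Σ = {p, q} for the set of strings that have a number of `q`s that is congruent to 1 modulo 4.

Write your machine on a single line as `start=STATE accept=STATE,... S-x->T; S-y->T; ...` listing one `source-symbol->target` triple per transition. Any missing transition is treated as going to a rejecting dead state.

Keep the running count of `q`s modulo 4: each `q` advances along the cycle s0 → s1 → s2 → s3 → s0 while other symbols loop. Accept at s1.
With 4 states:
        p   q  
>  s0   s0  s1 
 * s1   s1  s2 
   s2   s2  s3 
   s3   s3  s0 
(> = start, * = accepting)

start=s0; accept=s1; s0-p->s0; s0-q->s1; s1-p->s1; s1-q->s2; s2-p->s2; s2-q->s3; s3-p->s3; s3-q->s0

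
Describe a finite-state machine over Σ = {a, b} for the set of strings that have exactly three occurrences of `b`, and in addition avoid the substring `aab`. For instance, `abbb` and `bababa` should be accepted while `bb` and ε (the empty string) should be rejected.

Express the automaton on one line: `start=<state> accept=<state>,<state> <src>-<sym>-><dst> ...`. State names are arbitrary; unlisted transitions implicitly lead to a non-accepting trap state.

start=q0 accept=q7 q0-a->q1 q0-b->q2 q1-a->q3 q1-b->q2 q2-a->q4 q2-b->q5 q3-a->q3 q3-b->q3 q4-a->q3 q4-b->q5 q5-a->q6 q5-b->q7 q6-a->q3 q6-b->q7 q7-a->q7 q7-b->q3

Run two small machines in parallel and take their product. The first has 5 states tracking the count of `b`s, saturating at 4; the second has 4 states tracking partial matches of the forbidden pattern `aab`. A product state is a pair (one from each), accepting exactly when both do. Equivalent product states are then merged.
An 8-state machine:
        a   b  
>  q0   q1  q2 
   q1   q3  q2 
   q2   q4  q5 
   q3   q3  q3 
   q4   q3  q5 
   q5   q6  q7 
   q6   q3  q7 
 * q7   q7  q3 
(> = start, * = accepting)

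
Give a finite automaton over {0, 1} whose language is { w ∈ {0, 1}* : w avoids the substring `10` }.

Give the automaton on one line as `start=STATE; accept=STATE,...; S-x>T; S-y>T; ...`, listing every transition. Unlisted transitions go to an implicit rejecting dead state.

Track partial matches of the forbidden pattern `10`. State C is a dead state reached once `10` has occurred; every other state accepts. A means no part of `10` is currently matched.
With 3 states:
       0  1 
>* A   A  B 
 * B   C  B 
   C   C  C 
(> = start, * = accepting)

start=A; accept=A,B; A-0>A; A-1>B; B-0>C; B-1>B; C-0>C; C-1>C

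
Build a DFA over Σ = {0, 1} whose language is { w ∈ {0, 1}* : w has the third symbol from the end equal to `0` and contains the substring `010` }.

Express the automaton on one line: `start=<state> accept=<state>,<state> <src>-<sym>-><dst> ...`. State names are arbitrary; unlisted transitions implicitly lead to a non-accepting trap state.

start=A accept=J,R,S,T A-0->B A-1->C B-0->D B-1->E C-0->F C-1->G D-0->H D-1->I E-0->J E-1->K F-0->L F-1->M G-0->N G-1->O H-0->H H-1->I I-0->J I-1->K J-0->P J-1->Q K-0->N K-1->O L-0->H L-1->I M-0->J M-1->K N-0->L N-1->M O-0->N O-1->O P-0->R P-1->S Q-0->J Q-1->T R-0->R R-1->S S-0->J S-1->T T-0->U T-1->V U-0->P U-1->Q V-0->U V-1->V

Handle the two conditions separately and then intersect. The first has 15 states tracking the last 3 symbols read; the second has 4 states tracking whether and how much of `010` has been seen. A product state is a pair (one from each), accepting exactly when both do.
With 22 states:
       0  1 
>  A   B  C 
   B   D  E 
   C   F  G 
   D   H  I 
   E   J  K 
   F   L  M 
   G   N  O 
   H   H  I 
   I   J  K 
 * J   P  Q 
   K   N  O 
   L   H  I 
   M   J  K 
   N   L  M 
   O   N  O 
   P   R  S 
   Q   J  T 
 * R   R  S 
 * S   J  T 
 * T   U  V 
   U   P  Q 
   V   U  V 
(> = start, * = accepting)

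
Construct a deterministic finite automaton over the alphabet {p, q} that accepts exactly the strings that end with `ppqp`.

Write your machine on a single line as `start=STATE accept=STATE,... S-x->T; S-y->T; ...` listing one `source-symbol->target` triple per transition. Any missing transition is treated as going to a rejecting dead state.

start=s0; accept=s4; s0-p->s1; s0-q->s0; s1-p->s2; s1-q->s0; s2-p->s2; s2-q->s3; s3-p->s4; s3-q->s0; s4-p->s2; s4-q->s0

Let each state record the length of the longest suffix of the input read so far that is also a prefix of `ppqp`. s1 means the last symbol is `p`; s2 means the last 2 symbols are `pp`; s3 means the last 3 symbols are `ppq`; s4 means the last 4 symbols are `ppqp`. Accept only at s4, where the string currently ends in `ppqp`.
A 5-state machine:
        p   q  
>  s0   s1  s0 
   s1   s2  s0 
   s2   s2  s3 
   s3   s4  s0 
 * s4   s2  s0 
(> = start, * = accepting)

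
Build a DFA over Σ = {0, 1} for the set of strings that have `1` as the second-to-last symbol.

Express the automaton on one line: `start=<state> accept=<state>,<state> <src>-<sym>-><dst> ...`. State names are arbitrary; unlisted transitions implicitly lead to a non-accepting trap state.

Because acceptance depends on a position counted from the end, the machine has to buffer the most recent 2 symbols. Make each state the string of the last up-to-2 symbols read; on input `x` shift the window left and append `x`. Accept when the buffered window has length 2 and begins with `1`.
        0   1  
>  s0   s1  s2 
   s1   s3  s4 
   s2   s5  s6 
   s3   s3  s4 
   s4   s5  s6 
 * s5   s3  s4 
 * s6   s5  s6 
(> = start, * = accepting)

start=s0 accept=s5,s6 s0-0->s1 s0-1->s2 s1-0->s3 s1-1->s4 s2-0->s5 s2-1->s6 s3-0->s3 s3-1->s4 s4-0->s5 s4-1->s6 s5-0->s3 s5-1->s4 s6-0->s5 s6-1->s6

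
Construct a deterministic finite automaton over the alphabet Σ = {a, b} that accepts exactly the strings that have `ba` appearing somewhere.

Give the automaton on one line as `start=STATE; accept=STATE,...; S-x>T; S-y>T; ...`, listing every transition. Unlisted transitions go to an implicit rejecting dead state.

start=S0; accept=S2; S0-a>S0; S0-b>S1; S1-a>S2; S1-b>S1; S2-a>S2; S2-b>S2

States S0..S1 record the length of the longest prefix of `ba` that matches the current input suffix. Reaching S2 means `ba` has been seen, and we stay there forever. Accept from S2.
3 states suffice.
        a   b  
>  S0   S0  S1 
   S1   S2  S1 
 * S2   S2  S2 
(> = start, * = accepting)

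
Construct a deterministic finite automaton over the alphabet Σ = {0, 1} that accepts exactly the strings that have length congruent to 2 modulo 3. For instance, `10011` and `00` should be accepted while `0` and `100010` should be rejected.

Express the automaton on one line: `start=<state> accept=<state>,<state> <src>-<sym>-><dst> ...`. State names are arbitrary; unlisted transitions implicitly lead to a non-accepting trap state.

Count input length modulo 3: every symbol advances one step around the cycle S0 → S1 → S2 → S0. Accept at S2.
3 states suffice.
        0   1  
>  S0   S1  S1 
   S1   S2  S2 
 * S2   S0  S0 
(> = start, * = accepting)

start=S0 accept=S2 S0-0->S1 S0-1->S1 S1-0->S2 S1-1->S2 S2-0->S0 S2-1->S0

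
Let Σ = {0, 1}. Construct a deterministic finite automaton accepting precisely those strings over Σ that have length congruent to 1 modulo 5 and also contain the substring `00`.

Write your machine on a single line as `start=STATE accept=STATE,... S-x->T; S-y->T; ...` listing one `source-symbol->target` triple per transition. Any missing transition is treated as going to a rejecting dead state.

Build one automaton per condition and run them in lockstep. The first has 5 states tracking the input length modulo 5; the second has 3 states tracking whether and how much of `00` has been seen. A product state is a pair (one from each), accepting exactly when both do.
A 15-state machine:
          0    1  
>  q0     q1   q2 
   q1     q3   q4 
   q2     q5   q4 
   q3     q6   q6 
   q4     q7   q8 
   q5     q6   q8 
   q6     q9   q9 
   q7     q9  q10 
   q8    q11  q10 
   q9    q12  q12 
   q10   q13   q0 
   q11   q12   q0 
   q12   q14  q14 
   q13   q14   q2 
 * q14    q3   q3 
(> = start, * = accepting)

start=q0; accept=q14; q0-0->q1; q0-1->q2; q1-0->q3; q1-1->q4; q2-0->q5; q2-1->q4; q3-0->q6; q3-1->q6; q4-0->q7; q4-1->q8; q5-0->q6; q5-1->q8; q6-0->q9; q6-1->q9; q7-0->q9; q7-1->q10; q8-0->q11; q8-1->q10; q9-0->q12; q9-1->q12; q10-0->q13; q10-1->q0; q11-0->q12; q11-1->q0; q12-0->q14; q12-1->q14; q13-0->q14; q13-1->q2; q14-0->q3; q14-1->q3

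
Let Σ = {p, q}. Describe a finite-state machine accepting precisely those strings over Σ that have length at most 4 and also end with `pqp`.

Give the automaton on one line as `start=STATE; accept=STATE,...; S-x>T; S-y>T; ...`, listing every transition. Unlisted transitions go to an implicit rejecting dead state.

Run two small machines in parallel and take their product. The first has 6 states tracking the input length, saturating at 5; the second has 4 states tracking how much of the suffix `pqp` has currently been matched. A product state is a pair (one from each), accepting exactly when both do. Minimizing collapses redundant product states.
7 states suffice.
        p   q  
>  S0   S1  S2 
   S1   S3  S4 
   S2   S3  S5 
   S3   S5  S4 
   S4   S6  S5 
   S5   S5  S5 
 * S6   S5  S5 
(> = start, * = accepting)

start=S0; accept=S6; S0-p>S1; S0-q>S2; S1-p>S3; S1-q>S4; S2-p>S3; S2-q>S5; S3-p>S5; S3-q>S4; S4-p>S6; S4-q>S5; S5-p>S5; S5-q>S5; S6-p>S5; S6-q>S5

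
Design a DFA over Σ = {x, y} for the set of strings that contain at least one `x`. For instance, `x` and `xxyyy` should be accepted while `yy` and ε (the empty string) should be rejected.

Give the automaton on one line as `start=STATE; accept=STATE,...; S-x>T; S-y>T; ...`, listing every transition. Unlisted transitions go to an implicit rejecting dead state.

start=S0; accept=S1,S2; S0-x>S1; S0-y>S0; S1-x>S2; S1-y>S1; S2-x>S2; S2-y>S2

Count `x`s, saturating at 2: state S0 means no `x` yet, S1 means one `x` seen, S2 means more than one. Each `x` increments (capped at S2); other symbols loop. Accept from {S1, S2}.
A 3-state machine:
        x   y  
>  S0   S1  S0 
 * S1   S2  S1 
 * S2   S2  S2 
(> = start, * = accepting)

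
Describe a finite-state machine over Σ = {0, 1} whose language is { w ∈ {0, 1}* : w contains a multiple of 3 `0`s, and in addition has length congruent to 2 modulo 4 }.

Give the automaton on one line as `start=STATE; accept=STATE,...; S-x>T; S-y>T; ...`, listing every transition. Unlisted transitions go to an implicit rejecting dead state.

start=q0; accept=q5; q0-0>q1; q0-1>q2; q1-0>q3; q1-1>q4; q2-0>q4; q2-1>q5; q3-0>q6; q3-1>q7; q4-0>q7; q4-1>q8; q5-0>q8; q5-1>q6; q6-0>q9; q6-1>q0; q7-0>q0; q7-1>q10; q8-0>q10; q8-1>q9; q9-0>q11; q9-1>q1; q10-0>q2; q10-1>q11; q11-0>q5; q11-1>q3

Build one automaton per condition and run them in lockstep. The first has 3 states tracking the count of `0`s modulo 3; the second has 4 states tracking the input length modulo 4. A product state is a pair (one from each), accepting exactly when both do.
12 states suffice.
          0    1  
>  q0     q1   q2 
   q1     q3   q4 
   q2     q4   q5 
   q3     q6   q7 
   q4     q7   q8 
 * q5     q8   q6 
   q6     q9   q0 
   q7     q0  q10 
   q8    q10   q9 
   q9    q11   q1 
   q10    q2  q11 
   q11    q5   q3 
(> = start, * = accepting)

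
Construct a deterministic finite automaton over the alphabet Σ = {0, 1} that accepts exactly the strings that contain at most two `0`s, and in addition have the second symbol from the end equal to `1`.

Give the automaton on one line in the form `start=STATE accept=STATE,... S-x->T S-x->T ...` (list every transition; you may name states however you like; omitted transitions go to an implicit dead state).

Build one automaton per condition and run them in lockstep. The first has 4 states tracking the count of `0`s, saturating at 3; the second has 7 states tracking the last 2 symbols read. A product state is a pair (one from each), accepting exactly when both do.
A 15-state machine:
          0    1  
>  s0     s1   s2 
   s1     s3   s4 
   s2     s5   s6 
   s3     s7   s8 
   s4     s9  s10 
 * s5     s3   s4 
 * s6     s5   s6 
   s7     s7  s11 
   s8    s12  s13 
 * s9     s7   s8 
 * s10    s9  s10 
   s11   s12  s14 
   s12    s7  s11 
 * s13   s12  s13 
   s14   s12  s14 
(> = start, * = accepting)

start=s0 accept=s5,s6,s9,s10,s13 s0-0->s1 s0-1->s2 s1-0->s3 s1-1->s4 s2-0->s5 s2-1->s6 s3-0->s7 s3-1->s8 s4-0->s9 s4-1->s10 s5-0->s3 s5-1->s4 s6-0->s5 s6-1->s6 s7-0->s7 s7-1->s11 s8-0->s12 s8-1->s13 s9-0->s7 s9-1->s8 s10-0->s9 s10-1->s10 s11-0->s12 s11-1->s14 s12-0->s7 s12-1->s11 s13-0->s12 s13-1->s13 s14-0->s12 s14-1->s14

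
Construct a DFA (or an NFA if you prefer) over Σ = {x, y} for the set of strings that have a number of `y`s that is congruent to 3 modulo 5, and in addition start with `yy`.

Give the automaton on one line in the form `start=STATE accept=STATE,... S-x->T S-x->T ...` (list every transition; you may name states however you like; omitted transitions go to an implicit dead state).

start=q0 accept=q6 q0-x->q1 q0-y->q2 q1-x->q1 q1-y->q3 q2-x->q3 q2-y->q4 q3-x->q3 q3-y->q5 q4-x->q4 q4-y->q6 q5-x->q5 q5-y->q7 q6-x->q6 q6-y->q8 q7-x->q7 q7-y->q9 q8-x->q8 q8-y->q10 q9-x->q9 q9-y->q1 q10-x->q10 q10-y->q11 q11-x->q11 q11-y->q4

Run two small machines in parallel and take their product. The first has 5 states tracking the count of `y`s modulo 5; the second has 4 states tracking whether the input so far still matches the prefix `yy`. A product state is a pair (one from each), accepting exactly when both do.
With 12 states:
          x    y  
>  q0     q1   q2 
   q1     q1   q3 
   q2     q3   q4 
   q3     q3   q5 
   q4     q4   q6 
   q5     q5   q7 
 * q6     q6   q8 
   q7     q7   q9 
   q8     q8  q10 
   q9     q9   q1 
   q10   q10  q11 
   q11   q11   q4 
(> = start, * = accepting)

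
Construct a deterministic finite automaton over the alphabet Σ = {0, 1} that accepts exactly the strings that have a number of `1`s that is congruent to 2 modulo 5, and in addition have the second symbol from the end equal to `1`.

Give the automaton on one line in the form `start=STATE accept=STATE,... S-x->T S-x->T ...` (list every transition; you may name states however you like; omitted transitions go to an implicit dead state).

start=q0 accept=q3,q5 q0-0->q0 q0-1->q1 q1-0->q2 q1-1->q3 q2-0->q2 q2-1->q4 q3-0->q5 q3-1->q6 q4-0->q5 q4-1->q6 q5-0->q7 q5-1->q6 q6-0->q6 q6-1->q8 q7-0->q7 q7-1->q6 q8-0->q8 q8-1->q0

Build one automaton per condition and run them in lockstep. The first has 5 states tracking the count of `1`s modulo 5; the second has 7 states tracking the last 2 symbols read. A product state is a pair (one from each), accepting exactly when both do. Minimizing collapses redundant product states.
With 9 states:
        0   1  
>  q0   q0  q1 
   q1   q2  q3 
   q2   q2  q4 
 * q3   q5  q6 
   q4   q5  q6 
 * q5   q7  q6 
   q6   q6  q8 
   q7   q7  q6 
   q8   q8  q0 
(> = start, * = accepting)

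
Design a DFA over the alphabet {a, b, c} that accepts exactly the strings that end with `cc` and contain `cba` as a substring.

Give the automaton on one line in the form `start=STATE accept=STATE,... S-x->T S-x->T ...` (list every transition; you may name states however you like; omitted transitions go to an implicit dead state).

start=q0 accept=q5 q0-a->q0 q0-b->q0 q0-c->q1 q1-a->q0 q1-b->q2 q1-c->q1 q2-a->q3 q2-b->q0 q2-c->q1 q3-a->q3 q3-b->q3 q3-c->q4 q4-a->q3 q4-b->q3 q4-c->q5 q5-a->q3 q5-b->q3 q5-c->q5

Run two small machines in parallel and take their product. One (3 states) tracks how much of the suffix `cc` has currently been matched; the other (4 states) tracks whether and how much of `cba` has been seen. Each combined state is a pair, one component from each; accept when both components accept. After merging equivalent states the machine shrinks.
With 6 states:
        a   b   c  
>  q0   q0  q0  q1 
   q1   q0  q2  q1 
   q2   q3  q0  q1 
   q3   q3  q3  q4 
   q4   q3  q3  q5 
 * q5   q3  q3  q5 
(> = start, * = accepting)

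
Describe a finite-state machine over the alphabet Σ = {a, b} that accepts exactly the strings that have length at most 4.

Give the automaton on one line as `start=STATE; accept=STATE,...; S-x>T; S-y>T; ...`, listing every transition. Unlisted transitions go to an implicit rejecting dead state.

We only need to distinguish lengths 0, 1, …, 4, and '>4'. Chain q0 → q1 → q2 → q3 → q4 → q5 on every symbol, with q5 looping. Accepting states: {q0, q1, q2, q3, q4}.
A 6-state machine:
        a   b  
>* q0   q1  q1 
 * q1   q2  q2 
 * q2   q3  q3 
 * q3   q4  q4 
 * q4   q5  q5 
   q5   q5  q5 
(> = start, * = accepting)

start=q0; accept=q0,q1,q2,q3,q4; q0-a>q1; q0-b>q1; q1-a>q2; q1-b>q2; q2-a>q3; q2-b>q3; q3-a>q4; q3-b>q4; q4-a>q5; q4-b>q5; q5-a>q5; q5-b>q5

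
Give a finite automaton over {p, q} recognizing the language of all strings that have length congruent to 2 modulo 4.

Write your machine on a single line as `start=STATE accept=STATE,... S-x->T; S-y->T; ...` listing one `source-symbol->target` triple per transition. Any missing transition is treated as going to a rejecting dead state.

start=S0; accept=S2; S0-p->S1; S0-q->S1; S1-p->S2; S1-q->S2; S2-p->S3; S2-q->S3; S3-p->S0; S3-q->S0

Count input length modulo 4: every symbol advances one step around the cycle S0 → S1 → S2 → S3 → S0. Accept at S2.
With 4 states:
        p   q  
>  S0   S1  S1 
   S1   S2  S2 
 * S2   S3  S3 
   S3   S0  S0 
(> = start, * = accepting)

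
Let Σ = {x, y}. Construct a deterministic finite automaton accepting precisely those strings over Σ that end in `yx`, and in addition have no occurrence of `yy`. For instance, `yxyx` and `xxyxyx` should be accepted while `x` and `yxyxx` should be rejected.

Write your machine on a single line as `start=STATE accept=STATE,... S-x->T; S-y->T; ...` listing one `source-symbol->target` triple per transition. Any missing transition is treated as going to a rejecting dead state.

Handle the two conditions separately and then intersect. The first has 3 states tracking how much of the suffix `yx` has currently been matched; the second has 3 states tracking partial matches of the forbidden pattern `yy`. A product state is a pair (one from each), accepting exactly when both do. After merging equivalent states the machine shrinks.
        x   y  
>  q0   q0  q1 
   q1   q2  q3 
 * q2   q0  q1 
   q3   q3  q3 
(> = start, * = accepting)

start=q0; accept=q2; q0-x->q0; q0-y->q1; q1-x->q2; q1-y->q3; q2-x->q0; q2-y->q1; q3-x->q3; q3-y->q3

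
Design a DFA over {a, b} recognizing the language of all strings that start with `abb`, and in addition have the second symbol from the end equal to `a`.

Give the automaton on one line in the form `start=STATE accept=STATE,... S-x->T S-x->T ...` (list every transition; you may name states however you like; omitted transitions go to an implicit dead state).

Handle the two conditions separately and then intersect. The first has 5 states tracking whether the input so far still matches the prefix `abb`; the second has 7 states tracking the last 2 symbols read. A product state is a pair (one from each), accepting exactly when both do. Equivalent product states are then merged.
With 8 states:
        a   b  
>  q0   q1  q2 
   q1   q2  q3 
   q2   q2  q2 
   q3   q2  q4 
   q4   q5  q4 
   q5   q6  q7 
 * q6   q6  q7 
 * q7   q5  q4 
(> = start, * = accepting)

start=q0 accept=q6,q7 q0-a->q1 q0-b->q2 q1-a->q2 q1-b->q3 q2-a->q2 q2-b->q2 q3-a->q2 q3-b->q4 q4-a->q5 q4-b->q4 q5-a->q6 q5-b->q7 q6-a->q6 q6-b->q7 q7-a->q5 q7-b->q4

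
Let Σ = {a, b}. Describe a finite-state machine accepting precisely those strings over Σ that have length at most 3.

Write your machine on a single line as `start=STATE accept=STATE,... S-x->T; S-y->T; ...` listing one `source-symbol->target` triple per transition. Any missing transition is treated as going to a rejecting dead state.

start=S0; accept=S0,S1,S2,S3; S0-a->S1; S0-b->S1; S1-a->S2; S1-b->S2; S2-a->S3; S2-b->S3; S3-a->S4; S3-b->S4; S4-a->S4; S4-b->S4

Count input length up to 4: every symbol moves from S0 toward S4, which means 'more than 3' and absorbs. Accept from {S0, S1, S2, S3}.
5 states suffice.
        a   b  
>* S0   S1  S1 
 * S1   S2  S2 
 * S2   S3  S3 
 * S3   S4  S4 
   S4   S4  S4 
(> = start, * = accepting)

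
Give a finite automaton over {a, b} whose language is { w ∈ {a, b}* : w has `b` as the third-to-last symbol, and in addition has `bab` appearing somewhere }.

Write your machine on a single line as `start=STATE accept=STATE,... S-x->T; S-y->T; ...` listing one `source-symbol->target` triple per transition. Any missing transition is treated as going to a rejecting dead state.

start=q0; accept=q3,q6,q7,q8; q0-a->q0; q0-b->q1; q1-a->q2; q1-b->q1; q2-a->q0; q2-b->q3; q3-a->q4; q3-b->q5; q4-a->q6; q4-b->q3; q5-a->q7; q5-b->q8; q6-a->q9; q6-b->q10; q7-a->q6; q7-b->q3; q8-a->q7; q8-b->q8; q9-a->q9; q9-b->q10; q10-a->q4; q10-b->q5

Run two small machines in parallel and take their product. The first has 15 states tracking the last 3 symbols read; the second has 4 states tracking whether and how much of `bab` has been seen. A product state is a pair (one from each), accepting exactly when both do. Minimizing collapses redundant product states.
11 states suffice.
          a    b  
>  q0     q0   q1 
   q1     q2   q1 
   q2     q0   q3 
 * q3     q4   q5 
   q4     q6   q3 
   q5     q7   q8 
 * q6     q9  q10 
 * q7     q6   q3 
 * q8     q7   q8 
   q9     q9  q10 
   q10    q4   q5 
(> = start, * = accepting)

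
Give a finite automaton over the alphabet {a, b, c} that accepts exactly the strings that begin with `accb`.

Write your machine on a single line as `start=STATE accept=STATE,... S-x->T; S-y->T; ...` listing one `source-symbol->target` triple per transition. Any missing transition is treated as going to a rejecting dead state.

start=S0; accept=S4; S0-a->S1; S0-b->S5; S0-c->S5; S1-a->S5; S1-b->S5; S1-c->S2; S2-a->S5; S2-b->S5; S2-c->S3; S3-a->S5; S3-b->S4; S3-c->S5; S4-a->S4; S4-b->S4; S4-c->S4; S5-a->S5; S5-b->S5; S5-c->S5

Check the first 4 symbols one by one: S0 through S3 record how many have matched `accb` so far; any wrong symbol goes to the dead state S5. After all 4 match we enter the accepting sink S4.
A 6-state machine:
        a   b   c  
>  S0   S1  S5  S5 
   S1   S5  S5  S2 
   S2   S5  S5  S3 
   S3   S5  S4  S5 
 * S4   S4  S4  S4 
   S5   S5  S5  S5 
(> = start, * = accepting)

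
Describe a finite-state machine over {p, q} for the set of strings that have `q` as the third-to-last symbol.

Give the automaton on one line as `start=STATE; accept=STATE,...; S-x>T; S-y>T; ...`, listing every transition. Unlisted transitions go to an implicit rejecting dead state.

start=S0; accept=S11,S12,S13,S14; S0-p>S1; S0-q>S2; S1-p>S3; S1-q>S4; S2-p>S5; S2-q>S6; S3-p>S7; S3-q>S8; S4-p>S9; S4-q>S10; S5-p>S11; S5-q>S12; S6-p>S13; S6-q>S14; S7-p>S7; S7-q>S8; S8-p>S9; S8-q>S10; S9-p>S11; S9-q>S12; S10-p>S13; S10-q>S14; S11-p>S7; S11-q>S8; S12-p>S9; S12-q>S10; S13-p>S11; S13-q>S12; S14-p>S13; S14-q>S14

A DFA must remember the last 3 symbols (since which symbol is third-to-last isn't known until the input ends). Use one state per possible window of the last ≤3 symbols; accept from those whose window starts with `q`.
          p    q  
>  S0     S1   S2 
   S1     S3   S4 
   S2     S5   S6 
   S3     S7   S8 
   S4     S9  S10 
   S5    S11  S12 
   S6    S13  S14 
   S7     S7   S8 
   S8     S9  S10 
   S9    S11  S12 
   S10   S13  S14 
 * S11    S7   S8 
 * S12    S9  S10 
 * S13   S11  S12 
 * S14   S13  S14 
(> = start, * = accepting)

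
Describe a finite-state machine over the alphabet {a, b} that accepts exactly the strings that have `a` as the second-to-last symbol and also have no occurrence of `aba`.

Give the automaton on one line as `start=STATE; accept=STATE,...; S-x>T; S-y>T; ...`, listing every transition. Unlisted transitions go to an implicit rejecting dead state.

start=q0; accept=q3,q4; q0-a>q1; q0-b>q2; q1-a>q3; q1-b>q4; q2-a>q5; q2-b>q6; q3-a>q3; q3-b>q4; q4-a>q7; q4-b>q6; q5-a>q3; q5-b>q4; q6-a>q5; q6-b>q6; q7-a>q8; q7-b>q9; q8-a>q8; q8-b>q9; q9-a>q7; q9-b>q10; q10-a>q7; q10-b>q10

Build one automaton per condition and run them in lockstep. The first has 7 states tracking the last 2 symbols read; the second has 4 states tracking partial matches of the forbidden pattern `aba`. A product state is a pair (one from each), accepting exactly when both do.
11 states suffice.
          a    b  
>  q0     q1   q2 
   q1     q3   q4 
   q2     q5   q6 
 * q3     q3   q4 
 * q4     q7   q6 
   q5     q3   q4 
   q6     q5   q6 
   q7     q8   q9 
   q8     q8   q9 
   q9     q7  q10 
   q10    q7  q10 
(> = start, * = accepting)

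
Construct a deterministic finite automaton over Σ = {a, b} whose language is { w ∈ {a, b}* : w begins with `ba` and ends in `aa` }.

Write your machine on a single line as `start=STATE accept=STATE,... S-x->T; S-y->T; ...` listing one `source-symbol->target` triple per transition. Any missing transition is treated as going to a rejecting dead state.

Build one automaton per condition and run them in lockstep. One (4 states) tracks whether the input so far still matches the prefix `ba`; the other (3 states) tracks how much of the suffix `aa` has currently been matched. Each combined state is a pair, one component from each; accept when both components accept. After merging equivalent states the machine shrinks.
A 6-state machine:
        a   b  
>  S0   S1  S2 
   S1   S1  S1 
   S2   S3  S1 
   S3   S4  S5 
 * S4   S4  S5 
   S5   S3  S5 
(> = start, * = accepting)

start=S0; accept=S4; S0-a->S1; S0-b->S2; S1-a->S1; S1-b->S1; S2-a->S3; S2-b->S1; S3-a->S4; S3-b->S5; S4-a->S4; S4-b->S5; S5-a->S3; S5-b->S5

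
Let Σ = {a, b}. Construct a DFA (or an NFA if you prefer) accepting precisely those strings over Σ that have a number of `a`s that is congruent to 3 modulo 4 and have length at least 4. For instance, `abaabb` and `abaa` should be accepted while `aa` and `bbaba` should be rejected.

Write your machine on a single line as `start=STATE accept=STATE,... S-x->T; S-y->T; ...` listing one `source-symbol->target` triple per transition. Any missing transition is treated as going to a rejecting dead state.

start=q0; accept=q11,q16; q0-a->q1; q0-b->q2; q1-a->q3; q1-b->q4; q2-a->q4; q2-b->q5; q3-a->q6; q3-b->q7; q4-a->q7; q4-b->q8; q5-a->q8; q5-b->q9; q6-a->q10; q6-b->q11; q7-a->q11; q7-b->q12; q8-a->q12; q8-b->q13; q9-a->q13; q9-b->q10; q10-a->q14; q10-b->q15; q11-a->q15; q11-b->q16; q12-a->q16; q12-b->q17; q13-a->q17; q13-b->q14; q14-a->q17; q14-b->q14; q15-a->q14; q15-b->q15; q16-a->q15; q16-b->q16; q17-a->q16; q17-b->q17

Handle the two conditions separately and then intersect. The first has 4 states tracking the count of `a`s modulo 4; the second has 6 states tracking the input length, saturating at 5. A product state is a pair (one from each), accepting exactly when both do.
18 states suffice.
          a    b  
>  q0     q1   q2 
   q1     q3   q4 
   q2     q4   q5 
   q3     q6   q7 
   q4     q7   q8 
   q5     q8   q9 
   q6    q10  q11 
   q7    q11  q12 
   q8    q12  q13 
   q9    q13  q10 
   q10   q14  q15 
 * q11   q15  q16 
   q12   q16  q17 
   q13   q17  q14 
   q14   q17  q14 
   q15   q14  q15 
 * q16   q15  q16 
   q17   q16  q17 
(> = start, * = accepting)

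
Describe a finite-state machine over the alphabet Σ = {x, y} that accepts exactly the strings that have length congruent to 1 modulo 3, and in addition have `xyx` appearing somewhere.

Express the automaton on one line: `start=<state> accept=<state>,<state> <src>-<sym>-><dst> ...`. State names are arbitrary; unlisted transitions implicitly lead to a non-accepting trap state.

Handle the two conditions separately and then intersect. One (3 states) tracks the input length modulo 3; the other (4 states) tracks whether and how much of `xyx` has been seen. Each combined state is a pair, one component from each; accept when both components accept.
With 12 states:
       x  y 
>  A   B  C 
   B   D  E 
   C   D  F 
   D   G  H 
   E   I  A 
   F   G  A 
   G   B  J 
   H   K  C 
   I   K  K 
   J   L  F 
 * K   L  L 
   L   I  I 
(> = start, * = accepting)

start=A accept=K A-x->B A-y->C B-x->D B-y->E C-x->D C-y->F D-x->G D-y->H E-x->I E-y->A F-x->G F-y->A G-x->B G-y->J H-x->K H-y->C I-x->K I-y->K J-x->L J-y->F K-x->L K-y->L L-x->I L-y->I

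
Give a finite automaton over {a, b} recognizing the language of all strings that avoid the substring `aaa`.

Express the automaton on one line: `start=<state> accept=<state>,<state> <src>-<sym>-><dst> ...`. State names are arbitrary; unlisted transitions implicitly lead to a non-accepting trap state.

Track partial matches of the forbidden pattern `aaa`. State s3 is a dead state reached once `aaa` has occurred; every other state accepts. s0 means no part of `aaa` is currently matched.
With 4 states:
        a   b  
>* s0   s1  s0 
 * s1   s2  s0 
 * s2   s3  s0 
   s3   s3  s3 
(> = start, * = accepting)

start=s0 accept=s0,s1,s2 s0-a->s1 s0-b->s0 s1-a->s2 s1-b->s0 s2-a->s3 s2-b->s0 s3-a->s3 s3-b->s3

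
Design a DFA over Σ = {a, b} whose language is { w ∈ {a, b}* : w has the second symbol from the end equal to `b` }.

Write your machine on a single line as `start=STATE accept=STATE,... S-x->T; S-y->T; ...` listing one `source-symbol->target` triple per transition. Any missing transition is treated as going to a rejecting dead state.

A DFA must remember the last 2 symbols (since which symbol is second-to-last isn't known until the input ends). Use one state per possible window of the last ≤2 symbols; accept from those whose window starts with `b`.
With 7 states:
        a   b  
>  q0   q1  q2 
   q1   q3  q4 
   q2   q5  q6 
   q3   q3  q4 
   q4   q5  q6 
 * q5   q3  q4 
 * q6   q5  q6 
(> = start, * = accepting)

start=q0; accept=q5,q6; q0-a->q1; q0-b->q2; q1-a->q3; q1-b->q4; q2-a->q5; q2-b->q6; q3-a->q3; q3-b->q4; q4-a->q5; q4-b->q6; q5-a->q3; q5-b->q4; q6-a->q5; q6-b->q6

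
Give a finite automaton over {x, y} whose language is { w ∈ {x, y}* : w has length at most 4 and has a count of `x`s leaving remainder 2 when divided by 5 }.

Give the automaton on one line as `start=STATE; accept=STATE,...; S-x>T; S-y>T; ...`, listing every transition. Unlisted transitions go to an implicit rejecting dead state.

Build one automaton per condition and run them in lockstep. One (6 states) tracks the input length, saturating at 5; the other (5 states) tracks the count of `x`s modulo 5. Each combined state is a pair, one component from each; accept when both components accept.
20 states suffice.
          x    y  
>  q0     q1   q2 
   q1     q3   q4 
   q2     q4   q5 
 * q3     q6   q7 
   q4     q7   q8 
   q5     q8   q9 
   q6    q10  q11 
 * q7    q11  q12 
   q8    q12  q13 
   q9    q13  q14 
   q10   q15  q16 
   q11   q16  q17 
 * q12   q17  q18 
   q13   q18  q19 
   q14   q19  q15 
   q15   q19  q15 
   q16   q15  q16 
   q17   q16  q17 
   q18   q17  q18 
   q19   q18  q19 
(> = start, * = accepting)

start=q0; accept=q3,q7,q12; q0-x>q1; q0-y>q2; q1-x>q3; q1-y>q4; q2-x>q4; q2-y>q5; q3-x>q6; q3-y>q7; q4-x>q7; q4-y>q8; q5-x>q8; q5-y>q9; q6-x>q10; q6-y>q11; q7-x>q11; q7-y>q12; q8-x>q12; q8-y>q13; q9-x>q13; q9-y>q14; q10-x>q15; q10-y>q16; q11-x>q16; q11-y>q17; q12-x>q17; q12-y>q18; q13-x>q18; q13-y>q19; q14-x>q19; q14-y>q15; q15-x>q19; q15-y>q15; q16-x>q15; q16-y>q16; q17-x>q16; q17-y>q17; q18-x>q17; q18-y>q18; q19-x>q18; q19-y>q19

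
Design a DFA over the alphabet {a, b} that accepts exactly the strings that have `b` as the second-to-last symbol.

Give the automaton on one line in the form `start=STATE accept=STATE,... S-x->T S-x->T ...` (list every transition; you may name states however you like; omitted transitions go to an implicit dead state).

A DFA must remember the last 2 symbols (since which symbol is second-to-last isn't known until the input ends). Use one state per possible window of the last ≤2 symbols; accept from those whose window starts with `b`.
With 7 states:
        a   b  
>  S0   S1  S2 
   S1   S3  S4 
   S2   S5  S6 
   S3   S3  S4 
   S4   S5  S6 
 * S5   S3  S4 
 * S6   S5  S6 
(> = start, * = accepting)

start=S0 accept=S5,S6 S0-a->S1 S0-b->S2 S1-a->S3 S1-b->S4 S2-a->S5 S2-b->S6 S3-a->S3 S3-b->S4 S4-a->S5 S4-b->S6 S5-a->S3 S5-b->S4 S6-a->S5 S6-b->S6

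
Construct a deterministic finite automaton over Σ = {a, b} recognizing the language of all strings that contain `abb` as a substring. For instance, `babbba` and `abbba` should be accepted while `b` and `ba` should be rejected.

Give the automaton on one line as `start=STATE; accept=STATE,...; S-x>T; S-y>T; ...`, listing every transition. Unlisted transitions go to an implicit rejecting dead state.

start=q0; accept=q3; q0-a>q1; q0-b>q0; q1-a>q1; q1-b>q2; q2-a>q1; q2-b>q3; q3-a>q3; q3-b>q3

States q0..q2 record the length of the longest prefix of `abb` that matches the current input suffix. Reaching q3 means `abb` has been seen, and we stay there forever. Accept from q3.
A 4-state machine:
        a   b  
>  q0   q1  q0 
   q1   q1  q2 
   q2   q1  q3 
 * q3   q3  q3 
(> = start, * = accepting)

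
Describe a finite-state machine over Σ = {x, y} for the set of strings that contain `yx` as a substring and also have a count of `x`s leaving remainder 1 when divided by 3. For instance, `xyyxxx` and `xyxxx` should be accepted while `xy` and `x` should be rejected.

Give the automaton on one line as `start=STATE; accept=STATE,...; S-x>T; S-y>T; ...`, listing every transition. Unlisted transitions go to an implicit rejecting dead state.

start=q0; accept=q5; q0-x>q1; q0-y>q2; q1-x>q3; q1-y>q4; q2-x>q5; q2-y>q2; q3-x>q0; q3-y>q6; q4-x>q7; q4-y>q4; q5-x>q7; q5-y>q5; q6-x>q8; q6-y>q6; q7-x>q8; q7-y>q7; q8-x>q5; q8-y>q8

Run two small machines in parallel and take their product. One (3 states) tracks whether and how much of `yx` has been seen; the other (3 states) tracks the count of `x`s modulo 3. Each combined state is a pair, one component from each; accept when both components accept.
A 9-state machine:
        x   y  
>  q0   q1  q2 
   q1   q3  q4 
   q2   q5  q2 
   q3   q0  q6 
   q4   q7  q4 
 * q5   q7  q5 
   q6   q8  q6 
   q7   q8  q7 
   q8   q5  q8 
(> = start, * = accepting)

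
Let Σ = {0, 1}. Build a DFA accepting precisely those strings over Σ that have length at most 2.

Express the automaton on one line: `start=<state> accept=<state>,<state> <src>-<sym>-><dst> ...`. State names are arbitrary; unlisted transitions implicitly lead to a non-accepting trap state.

start=A accept=A,B,C A-0->B A-1->B B-0->C B-1->C C-0->D C-1->D D-0->D D-1->D

We only need to distinguish lengths 0, 1, …, 2, and '>2'. Chain A → B → C → D on every symbol, with D looping. Accepting states: {A, B, C}.
With 4 states:
       0  1 
>* A   B  B 
 * B   C  C 
 * C   D  D 
   D   D  D 
(> = start, * = accepting)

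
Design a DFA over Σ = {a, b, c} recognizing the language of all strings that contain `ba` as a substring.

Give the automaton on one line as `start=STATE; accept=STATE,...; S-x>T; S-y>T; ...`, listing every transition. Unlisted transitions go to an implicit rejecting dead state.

States q0..q1 record the length of the longest prefix of `ba` that matches the current input suffix. Reaching q2 means `ba` has been seen, and we stay there forever. Accept from q2.
A 3-state machine:
        a   b   c  
>  q0   q0  q1  q0 
   q1   q2  q1  q0 
 * q2   q2  q2  q2 
(> = start, * = accepting)

start=q0; accept=q2; q0-a>q0; q0-b>q1; q0-c>q0; q1-a>q2; q1-b>q1; q1-c>q0; q2-a>q2; q2-b>q2; q2-c>q2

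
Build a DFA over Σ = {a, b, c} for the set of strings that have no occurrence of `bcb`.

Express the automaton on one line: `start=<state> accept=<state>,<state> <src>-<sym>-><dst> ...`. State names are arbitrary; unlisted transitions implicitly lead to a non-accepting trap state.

start=s0 accept=s0,s1,s2 s0-a->s0 s0-b->s1 s0-c->s0 s1-a->s0 s1-b->s1 s1-c->s2 s2-a->s0 s2-b->s3 s2-c->s0 s3-a->s3 s3-b->s3 s3-c->s3

This is the complement of 'contains `bcb`'. Use the same substring-matching states — s0 through s3 holding how much of `bcb` has just been matched — but flip the accepting set: everything except the trap s3 accepts.
A 4-state machine:
        a   b   c  
>* s0   s0  s1  s0 
 * s1   s0  s1  s2 
 * s2   s0  s3  s0 
   s3   s3  s3  s3 
(> = start, * = accepting)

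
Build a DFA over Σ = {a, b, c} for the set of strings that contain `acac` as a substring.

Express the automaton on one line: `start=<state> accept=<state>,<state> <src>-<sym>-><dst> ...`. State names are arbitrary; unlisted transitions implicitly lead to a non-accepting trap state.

start=q0 accept=q4 q0-a->q1 q0-b->q0 q0-c->q0 q1-a->q1 q1-b->q0 q1-c->q2 q2-a->q3 q2-b->q0 q2-c->q0 q3-a->q1 q3-b->q0 q3-c->q4 q4-a->q4 q4-b->q4 q4-c->q4

Track how much of `acac` has been matched so far: state q0 is no progress, q4 is the absorbing accept state reached once `acac` has occurred. Intermediate states record partial matches; on a mismatch, fall back to the longest reusable overlap.
With 5 states:
        a   b   c  
>  q0   q1  q0  q0 
   q1   q1  q0  q2 
   q2   q3  q0  q0 
   q3   q1  q0  q4 
 * q4   q4  q4  q4 
(> = start, * = accepting)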